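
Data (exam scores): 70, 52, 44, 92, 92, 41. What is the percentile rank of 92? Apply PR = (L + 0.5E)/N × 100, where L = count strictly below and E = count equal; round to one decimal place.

N = 6.
Strictly below 92: 4. Equal to 92: 2.
PR = (4 + 0.5·2)/6 × 100 = 83.3

83.3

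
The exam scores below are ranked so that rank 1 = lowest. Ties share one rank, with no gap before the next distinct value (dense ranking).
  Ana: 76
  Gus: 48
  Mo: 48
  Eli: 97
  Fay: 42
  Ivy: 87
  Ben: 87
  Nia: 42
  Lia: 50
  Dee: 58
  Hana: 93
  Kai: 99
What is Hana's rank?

7

Sorted (ascending): 42, 42, 48, 48, 50, 58, 76, 87, 87, 93, 97, 99
The 2 values of 42 share dense rank 1.
The 2 values of 48 share dense rank 2.
The 2 values of 87 share dense rank 6.
Remaining distinct values take the next consecutive integers.
Hana has value 93 → rank 7.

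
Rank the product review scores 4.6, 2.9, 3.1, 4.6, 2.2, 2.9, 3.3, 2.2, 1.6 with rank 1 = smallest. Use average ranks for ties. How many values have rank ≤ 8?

Sorted (ascending): 1.6, 2.2, 2.2, 2.9, 2.9, 3.1, 3.3, 4.6, 4.6
The 2 values of 2.2 occupy positions 2–3 → average rank (2+3)/2 = 2.5.
The 2 values of 2.9 occupy positions 4–5 → average rank (4+5)/2 = 4.5.
The 2 values of 4.6 occupy positions 8–9 → average rank (8+9)/2 = 8.5.
Ranks ≤ 8: {1, 2.5, 2.5, 4.5, 4.5, 6, 7} → 7 values.

7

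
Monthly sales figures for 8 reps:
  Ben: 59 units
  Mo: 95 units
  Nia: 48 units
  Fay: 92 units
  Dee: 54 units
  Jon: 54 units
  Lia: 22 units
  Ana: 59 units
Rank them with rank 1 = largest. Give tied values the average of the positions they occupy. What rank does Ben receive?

Sorted (descending): 95, 92, 59, 59, 54, 54, 48, 22
The 2 values of 59 occupy positions 3–4 → average rank (3+4)/2 = 3.5.
The 2 values of 54 occupy positions 5–6 → average rank (5+6)/2 = 5.5.
Ben has value 59 units → rank 3.5.

3.5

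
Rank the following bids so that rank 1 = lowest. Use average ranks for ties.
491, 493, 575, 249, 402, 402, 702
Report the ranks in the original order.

Sorted (ascending): 249, 402, 402, 491, 493, 575, 702
The 2 values of 402 occupy positions 2–3 → average rank (2+3)/2 = 2.5.

4, 5, 6, 1, 2.5, 2.5, 7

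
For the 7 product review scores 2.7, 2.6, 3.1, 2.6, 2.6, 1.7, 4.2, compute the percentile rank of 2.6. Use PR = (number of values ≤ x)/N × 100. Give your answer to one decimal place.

57.1

N = 7.
Strictly below 2.6: 1. Equal to 2.6: 3.
PR = 4/7 × 100 = 57.1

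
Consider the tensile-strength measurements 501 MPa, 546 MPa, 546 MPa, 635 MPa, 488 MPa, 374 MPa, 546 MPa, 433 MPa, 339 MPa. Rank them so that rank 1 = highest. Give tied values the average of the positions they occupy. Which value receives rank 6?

488

Sorted (descending): 635, 546, 546, 546, 501, 488, 433, 374, 339
The 3 values of 546 occupy positions 2–4 → average rank 3.
Rank 6 → value 488.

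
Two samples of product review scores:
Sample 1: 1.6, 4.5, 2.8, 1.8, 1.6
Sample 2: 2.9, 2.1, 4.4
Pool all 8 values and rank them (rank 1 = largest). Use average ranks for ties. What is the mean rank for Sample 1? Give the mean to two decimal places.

Sorted (descending): 4.5, 4.4, 2.9, 2.8, 2.1, 1.8, 1.6, 1.6
The 2 values of 1.6 occupy positions 7–8 → average rank (7+8)/2 = 7.5.
Sample 1 values → pooled ranks: 1.6→7.5, 4.5→1, 2.8→4, 1.8→6, 1.6→7.5
Mean rank = (7.5 + 1 + 4 + 6 + 7.5) / 5 = 5.20

5.20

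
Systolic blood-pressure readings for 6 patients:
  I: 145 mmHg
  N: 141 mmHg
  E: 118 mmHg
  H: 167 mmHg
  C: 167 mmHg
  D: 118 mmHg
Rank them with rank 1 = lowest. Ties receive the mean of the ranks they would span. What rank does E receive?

Sorted (ascending): 118, 118, 141, 145, 167, 167
The 2 values of 118 occupy positions 1–2 → average rank (1+2)/2 = 1.5.
The 2 values of 167 occupy positions 5–6 → average rank (5+6)/2 = 5.5.
E has value 118 mmHg → rank 1.5.

1.5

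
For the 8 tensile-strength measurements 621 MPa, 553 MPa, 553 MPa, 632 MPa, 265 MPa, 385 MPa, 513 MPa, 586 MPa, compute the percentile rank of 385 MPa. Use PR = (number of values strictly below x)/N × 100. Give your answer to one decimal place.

N = 8.
Strictly below 385: 1. Equal to 385: 1.
PR = 1/8 × 100 = 12.5

12.5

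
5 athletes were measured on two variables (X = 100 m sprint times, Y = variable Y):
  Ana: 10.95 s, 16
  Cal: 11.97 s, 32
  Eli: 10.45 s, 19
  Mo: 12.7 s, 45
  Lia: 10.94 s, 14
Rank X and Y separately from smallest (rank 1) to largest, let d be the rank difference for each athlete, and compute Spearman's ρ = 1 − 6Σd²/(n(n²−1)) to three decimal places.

Ranks of variable 1: 3, 4, 1, 5, 2
Ranks of variable 2: 2, 4, 3, 5, 1
d = r₁ − r₂: 1, 0, -2, 0, 1
d²: 1, 0, 4, 0, 1; Σd² = 6
ρ = 1 − 6·6/(5·24) = 1 − 36/120 = 0.700

0.700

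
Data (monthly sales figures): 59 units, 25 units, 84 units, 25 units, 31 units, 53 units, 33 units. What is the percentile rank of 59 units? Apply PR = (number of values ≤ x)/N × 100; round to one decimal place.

N = 7.
Strictly below 59: 5. Equal to 59: 1.
PR = 6/7 × 100 = 85.7

85.7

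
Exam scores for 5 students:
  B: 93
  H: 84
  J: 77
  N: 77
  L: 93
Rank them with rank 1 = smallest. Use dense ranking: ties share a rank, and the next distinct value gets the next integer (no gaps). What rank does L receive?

3

Sorted (ascending): 77, 77, 84, 93, 93
The 2 values of 77 share dense rank 1.
The 2 values of 93 share dense rank 3.
Remaining distinct values take the next consecutive integers.
L has value 93 → rank 3.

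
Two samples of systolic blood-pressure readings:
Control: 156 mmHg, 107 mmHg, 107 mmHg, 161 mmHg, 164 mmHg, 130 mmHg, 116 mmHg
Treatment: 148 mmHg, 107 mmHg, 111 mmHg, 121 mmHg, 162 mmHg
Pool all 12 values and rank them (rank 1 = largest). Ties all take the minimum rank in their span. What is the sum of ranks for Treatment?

Sorted (descending): 164, 162, 161, 156, 148, 130, 121, 116, 111, 107, 107, 107
The 3 values of 107 occupy positions 10–12 → each gets rank 10.
Treatment values → pooled ranks: 148→5, 107→10, 111→9, 121→7, 162→2
Rank sum = 5 + 10 + 9 + 7 + 2 = 33

33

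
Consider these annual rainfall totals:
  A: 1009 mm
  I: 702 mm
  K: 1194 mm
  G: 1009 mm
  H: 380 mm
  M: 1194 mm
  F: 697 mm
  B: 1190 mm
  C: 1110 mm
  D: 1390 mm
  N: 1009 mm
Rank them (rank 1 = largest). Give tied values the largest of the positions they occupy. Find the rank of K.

Sorted (descending): 1390, 1194, 1194, 1190, 1110, 1009, 1009, 1009, 702, 697, 380
The 2 values of 1194 occupy positions 2–3 → each gets rank 3.
The 3 values of 1009 occupy positions 6–8 → each gets rank 8.
K has value 1194 mm → rank 3.

3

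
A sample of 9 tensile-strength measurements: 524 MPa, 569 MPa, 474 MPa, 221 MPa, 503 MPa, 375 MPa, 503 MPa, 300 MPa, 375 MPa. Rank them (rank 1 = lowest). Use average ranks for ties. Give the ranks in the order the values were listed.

Sorted (ascending): 221, 300, 375, 375, 474, 503, 503, 524, 569
The 2 values of 375 occupy positions 3–4 → average rank (3+4)/2 = 3.5.
The 2 values of 503 occupy positions 6–7 → average rank (6+7)/2 = 6.5.

8, 9, 5, 1, 6.5, 3.5, 6.5, 2, 3.5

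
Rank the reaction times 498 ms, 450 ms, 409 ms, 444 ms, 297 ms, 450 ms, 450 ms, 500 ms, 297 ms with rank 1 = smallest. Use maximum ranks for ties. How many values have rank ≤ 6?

4

Sorted (ascending): 297, 297, 409, 444, 450, 450, 450, 498, 500
The 2 values of 297 occupy positions 1–2 → each gets rank 2.
The 3 values of 450 occupy positions 5–7 → each gets rank 7.
Ranks ≤ 6: {2, 2, 3, 4} → 4 values.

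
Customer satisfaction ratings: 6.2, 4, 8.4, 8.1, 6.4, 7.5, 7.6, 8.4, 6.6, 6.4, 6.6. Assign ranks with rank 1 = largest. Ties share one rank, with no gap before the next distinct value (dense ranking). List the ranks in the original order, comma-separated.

Sorted (descending): 8.4, 8.4, 8.1, 7.6, 7.5, 6.6, 6.6, 6.4, 6.4, 6.2, 4
The 2 values of 8.4 share dense rank 1.
The 2 values of 6.6 share dense rank 5.
The 2 values of 6.4 share dense rank 6.
Remaining distinct values take the next consecutive integers.

7, 8, 1, 2, 6, 4, 3, 1, 5, 6, 5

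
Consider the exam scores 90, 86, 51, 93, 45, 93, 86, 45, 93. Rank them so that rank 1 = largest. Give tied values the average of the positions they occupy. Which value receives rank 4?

Sorted (descending): 93, 93, 93, 90, 86, 86, 51, 45, 45
The 3 values of 93 occupy positions 1–3 → average rank 2.
The 2 values of 86 occupy positions 5–6 → average rank (5+6)/2 = 5.5.
The 2 values of 45 occupy positions 8–9 → average rank (8+9)/2 = 8.5.
Rank 4 → value 90.

90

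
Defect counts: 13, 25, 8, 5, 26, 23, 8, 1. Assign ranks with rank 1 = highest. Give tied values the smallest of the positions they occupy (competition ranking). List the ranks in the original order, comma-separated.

Sorted (descending): 26, 25, 23, 13, 8, 8, 5, 1
The 2 values of 8 occupy positions 5–6 → each gets rank 5.

4, 2, 5, 7, 1, 3, 5, 8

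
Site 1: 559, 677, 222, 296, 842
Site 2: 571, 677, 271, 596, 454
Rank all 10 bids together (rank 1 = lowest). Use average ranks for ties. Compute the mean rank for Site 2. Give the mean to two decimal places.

5.50

Sorted (ascending): 222, 271, 296, 454, 559, 571, 596, 677, 677, 842
The 2 values of 677 occupy positions 8–9 → average rank (8+9)/2 = 8.5.
Site 2 values → pooled ranks: 571→6, 677→8.5, 271→2, 596→7, 454→4
Mean rank = (6 + 8.5 + 2 + 7 + 4) / 5 = 5.50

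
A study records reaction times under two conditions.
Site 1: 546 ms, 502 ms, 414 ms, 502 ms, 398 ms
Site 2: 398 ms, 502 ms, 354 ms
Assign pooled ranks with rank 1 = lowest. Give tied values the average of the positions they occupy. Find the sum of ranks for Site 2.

9.5

Sorted (ascending): 354, 398, 398, 414, 502, 502, 502, 546
The 2 values of 398 occupy positions 2–3 → average rank (2+3)/2 = 2.5.
The 3 values of 502 occupy positions 5–7 → average rank 6.
Site 2 values → pooled ranks: 398→2.5, 502→6, 354→1
Rank sum = 2.5 + 6 + 1 = 9.5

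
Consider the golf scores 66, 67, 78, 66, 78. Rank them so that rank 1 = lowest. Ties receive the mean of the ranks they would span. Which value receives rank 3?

67

Sorted (ascending): 66, 66, 67, 78, 78
The 2 values of 66 occupy positions 1–2 → average rank (1+2)/2 = 1.5.
The 2 values of 78 occupy positions 4–5 → average rank (4+5)/2 = 4.5.
Rank 3 → value 67.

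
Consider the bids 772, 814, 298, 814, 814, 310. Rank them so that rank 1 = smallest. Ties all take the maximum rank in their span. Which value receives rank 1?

298

Sorted (ascending): 298, 310, 772, 814, 814, 814
The 3 values of 814 occupy positions 4–6 → each gets rank 6.
Rank 1 → value 298.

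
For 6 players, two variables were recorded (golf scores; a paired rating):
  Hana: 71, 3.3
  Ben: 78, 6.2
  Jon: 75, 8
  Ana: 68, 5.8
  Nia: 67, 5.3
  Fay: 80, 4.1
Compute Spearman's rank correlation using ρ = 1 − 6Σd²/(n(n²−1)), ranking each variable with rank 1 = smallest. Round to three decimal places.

0.086

Ranks of variable 1: 3, 5, 4, 2, 1, 6
Ranks of variable 2: 1, 5, 6, 4, 3, 2
d = r₁ − r₂: 2, 0, -2, -2, -2, 4
d²: 4, 0, 4, 4, 4, 16; Σd² = 32
ρ = 1 − 6·32/(6·35) = 1 − 192/210 = 0.086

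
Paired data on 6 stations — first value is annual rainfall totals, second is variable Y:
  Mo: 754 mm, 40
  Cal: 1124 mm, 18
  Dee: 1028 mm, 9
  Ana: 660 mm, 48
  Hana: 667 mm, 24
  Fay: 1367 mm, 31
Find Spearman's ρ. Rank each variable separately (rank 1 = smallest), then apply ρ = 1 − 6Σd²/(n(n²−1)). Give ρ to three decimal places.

-0.486

Ranks of variable 1: 3, 5, 4, 1, 2, 6
Ranks of variable 2: 5, 2, 1, 6, 3, 4
d = r₁ − r₂: -2, 3, 3, -5, -1, 2
d²: 4, 9, 9, 25, 1, 4; Σd² = 52
ρ = 1 − 6·52/(6·35) = 1 − 312/210 = -0.486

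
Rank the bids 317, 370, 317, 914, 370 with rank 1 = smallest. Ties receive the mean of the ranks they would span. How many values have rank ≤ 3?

2

Sorted (ascending): 317, 317, 370, 370, 914
The 2 values of 317 occupy positions 1–2 → average rank (1+2)/2 = 1.5.
The 2 values of 370 occupy positions 3–4 → average rank (3+4)/2 = 3.5.
Ranks ≤ 3: {1.5, 1.5} → 2 values.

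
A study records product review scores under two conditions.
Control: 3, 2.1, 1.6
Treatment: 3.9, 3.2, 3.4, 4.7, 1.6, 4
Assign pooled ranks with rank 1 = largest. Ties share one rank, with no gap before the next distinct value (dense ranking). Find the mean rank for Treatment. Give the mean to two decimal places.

Sorted (descending): 4.7, 4, 3.9, 3.4, 3.2, 3, 2.1, 1.6, 1.6
The 2 values of 1.6 share dense rank 8.
Remaining distinct values take the next consecutive integers.
Treatment values → pooled ranks: 3.9→3, 3.2→5, 3.4→4, 4.7→1, 1.6→8, 4→2
Mean rank = (3 + 5 + 4 + 1 + 8 + 2) / 6 = 3.83

3.83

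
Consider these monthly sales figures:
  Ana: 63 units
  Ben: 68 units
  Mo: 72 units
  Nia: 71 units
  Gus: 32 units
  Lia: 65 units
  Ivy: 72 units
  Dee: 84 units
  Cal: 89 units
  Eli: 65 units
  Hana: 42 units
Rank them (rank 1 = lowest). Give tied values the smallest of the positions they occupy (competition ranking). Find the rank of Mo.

Sorted (ascending): 32, 42, 63, 65, 65, 68, 71, 72, 72, 84, 89
The 2 values of 65 occupy positions 4–5 → each gets rank 4.
The 2 values of 72 occupy positions 8–9 → each gets rank 8.
Mo has value 72 units → rank 8.

8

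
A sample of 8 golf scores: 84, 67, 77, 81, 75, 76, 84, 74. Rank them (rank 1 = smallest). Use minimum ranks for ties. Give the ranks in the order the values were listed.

Sorted (ascending): 67, 74, 75, 76, 77, 81, 84, 84
The 2 values of 84 occupy positions 7–8 → each gets rank 7.

7, 1, 5, 6, 3, 4, 7, 2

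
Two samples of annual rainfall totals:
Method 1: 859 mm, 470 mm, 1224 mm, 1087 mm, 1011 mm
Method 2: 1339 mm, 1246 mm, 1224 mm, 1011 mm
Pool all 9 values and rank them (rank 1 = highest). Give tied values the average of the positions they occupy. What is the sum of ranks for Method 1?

32

Sorted (descending): 1339, 1246, 1224, 1224, 1087, 1011, 1011, 859, 470
The 2 values of 1224 occupy positions 3–4 → average rank (3+4)/2 = 3.5.
The 2 values of 1011 occupy positions 6–7 → average rank (6+7)/2 = 6.5.
Method 1 values → pooled ranks: 859→8, 470→9, 1224→3.5, 1087→5, 1011→6.5
Rank sum = 8 + 9 + 3.5 + 5 + 6.5 = 32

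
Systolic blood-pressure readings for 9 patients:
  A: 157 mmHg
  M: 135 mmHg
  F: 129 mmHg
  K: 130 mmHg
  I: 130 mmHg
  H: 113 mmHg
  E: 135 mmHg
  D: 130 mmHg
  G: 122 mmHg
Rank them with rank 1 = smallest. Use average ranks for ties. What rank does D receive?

Sorted (ascending): 113, 122, 129, 130, 130, 130, 135, 135, 157
The 3 values of 130 occupy positions 4–6 → average rank 5.
The 2 values of 135 occupy positions 7–8 → average rank (7+8)/2 = 7.5.
D has value 130 mmHg → rank 5.

5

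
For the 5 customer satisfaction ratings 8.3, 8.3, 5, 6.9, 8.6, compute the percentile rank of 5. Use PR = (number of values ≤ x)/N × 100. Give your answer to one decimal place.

N = 5.
Strictly below 5: 0. Equal to 5: 1.
PR = 1/5 × 100 = 20.0

20.0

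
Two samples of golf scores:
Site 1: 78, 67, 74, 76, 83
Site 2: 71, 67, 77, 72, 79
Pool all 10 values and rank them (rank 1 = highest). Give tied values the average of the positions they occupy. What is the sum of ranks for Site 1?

24.5

Sorted (descending): 83, 79, 78, 77, 76, 74, 72, 71, 67, 67
The 2 values of 67 occupy positions 9–10 → average rank (9+10)/2 = 9.5.
Site 1 values → pooled ranks: 78→3, 67→9.5, 74→6, 76→5, 83→1
Rank sum = 3 + 9.5 + 6 + 5 + 1 = 24.5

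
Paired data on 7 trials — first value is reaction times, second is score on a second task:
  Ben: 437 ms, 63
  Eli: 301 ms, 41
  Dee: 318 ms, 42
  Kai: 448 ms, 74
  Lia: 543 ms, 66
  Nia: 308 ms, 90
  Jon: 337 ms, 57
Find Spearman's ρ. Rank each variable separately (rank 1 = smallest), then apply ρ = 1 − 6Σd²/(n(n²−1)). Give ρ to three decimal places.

0.429

Ranks of variable 1: 5, 1, 3, 6, 7, 2, 4
Ranks of variable 2: 4, 1, 2, 6, 5, 7, 3
d = r₁ − r₂: 1, 0, 1, 0, 2, -5, 1
d²: 1, 0, 1, 0, 4, 25, 1; Σd² = 32
ρ = 1 − 6·32/(7·48) = 1 − 192/336 = 0.429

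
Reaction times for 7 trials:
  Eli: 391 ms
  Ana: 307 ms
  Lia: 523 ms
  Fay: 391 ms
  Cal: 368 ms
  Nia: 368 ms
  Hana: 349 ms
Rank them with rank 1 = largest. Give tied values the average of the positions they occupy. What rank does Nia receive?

4.5

Sorted (descending): 523, 391, 391, 368, 368, 349, 307
The 2 values of 391 occupy positions 2–3 → average rank (2+3)/2 = 2.5.
The 2 values of 368 occupy positions 4–5 → average rank (4+5)/2 = 4.5.
Nia has value 368 ms → rank 4.5.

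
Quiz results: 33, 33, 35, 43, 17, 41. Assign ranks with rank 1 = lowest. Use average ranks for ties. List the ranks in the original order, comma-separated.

2.5, 2.5, 4, 6, 1, 5

Sorted (ascending): 17, 33, 33, 35, 41, 43
The 2 values of 33 occupy positions 2–3 → average rank (2+3)/2 = 2.5.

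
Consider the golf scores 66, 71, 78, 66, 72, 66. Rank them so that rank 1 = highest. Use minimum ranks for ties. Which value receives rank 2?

72

Sorted (descending): 78, 72, 71, 66, 66, 66
The 3 values of 66 occupy positions 4–6 → each gets rank 4.
Rank 2 → value 72.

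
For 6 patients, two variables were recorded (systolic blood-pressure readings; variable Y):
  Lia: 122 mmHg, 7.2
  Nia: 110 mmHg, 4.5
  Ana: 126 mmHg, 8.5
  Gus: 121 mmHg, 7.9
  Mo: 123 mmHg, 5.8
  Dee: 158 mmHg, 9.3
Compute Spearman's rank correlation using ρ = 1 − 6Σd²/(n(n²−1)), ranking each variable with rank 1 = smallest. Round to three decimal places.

Ranks of variable 1: 3, 1, 5, 2, 4, 6
Ranks of variable 2: 3, 1, 5, 4, 2, 6
d = r₁ − r₂: 0, 0, 0, -2, 2, 0
d²: 0, 0, 0, 4, 4, 0; Σd² = 8
ρ = 1 − 6·8/(6·35) = 1 − 48/210 = 0.771

0.771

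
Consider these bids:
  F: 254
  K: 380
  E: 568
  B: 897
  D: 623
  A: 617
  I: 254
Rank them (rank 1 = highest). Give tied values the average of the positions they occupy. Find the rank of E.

Sorted (descending): 897, 623, 617, 568, 380, 254, 254
The 2 values of 254 occupy positions 6–7 → average rank (6+7)/2 = 6.5.
E has value 568 → rank 4.

4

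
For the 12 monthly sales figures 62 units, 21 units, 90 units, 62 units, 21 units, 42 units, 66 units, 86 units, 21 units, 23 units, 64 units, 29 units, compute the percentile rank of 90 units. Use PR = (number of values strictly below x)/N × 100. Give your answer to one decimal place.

N = 12.
Strictly below 90: 11. Equal to 90: 1.
PR = 11/12 × 100 = 91.7

91.7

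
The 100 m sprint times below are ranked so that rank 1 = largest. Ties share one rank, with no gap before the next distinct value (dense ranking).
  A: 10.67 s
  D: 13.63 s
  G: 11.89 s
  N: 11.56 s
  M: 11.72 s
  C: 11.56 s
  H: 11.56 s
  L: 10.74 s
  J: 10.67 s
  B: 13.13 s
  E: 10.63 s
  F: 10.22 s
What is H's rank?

5

Sorted (descending): 13.63, 13.13, 11.89, 11.72, 11.56, 11.56, 11.56, 10.74, 10.67, 10.67, 10.63, 10.22
The 3 values of 11.56 share dense rank 5.
The 2 values of 10.67 share dense rank 7.
Remaining distinct values take the next consecutive integers.
H has value 11.56 s → rank 5.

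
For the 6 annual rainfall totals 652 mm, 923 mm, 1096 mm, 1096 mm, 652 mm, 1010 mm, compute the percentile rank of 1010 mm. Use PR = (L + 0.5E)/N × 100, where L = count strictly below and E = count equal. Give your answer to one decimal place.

58.3

N = 6.
Strictly below 1010: 3. Equal to 1010: 1.
PR = (3 + 0.5·1)/6 × 100 = 58.3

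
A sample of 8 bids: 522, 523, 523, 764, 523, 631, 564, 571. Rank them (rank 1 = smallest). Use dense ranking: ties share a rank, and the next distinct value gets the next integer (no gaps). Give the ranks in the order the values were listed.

1, 2, 2, 6, 2, 5, 3, 4

Sorted (ascending): 522, 523, 523, 523, 564, 571, 631, 764
The 3 values of 523 share dense rank 2.
Remaining distinct values take the next consecutive integers.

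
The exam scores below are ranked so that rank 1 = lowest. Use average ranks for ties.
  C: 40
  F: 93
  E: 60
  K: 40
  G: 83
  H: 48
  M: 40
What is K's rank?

2

Sorted (ascending): 40, 40, 40, 48, 60, 83, 93
The 3 values of 40 occupy positions 1–3 → average rank 2.
K has value 40 → rank 2.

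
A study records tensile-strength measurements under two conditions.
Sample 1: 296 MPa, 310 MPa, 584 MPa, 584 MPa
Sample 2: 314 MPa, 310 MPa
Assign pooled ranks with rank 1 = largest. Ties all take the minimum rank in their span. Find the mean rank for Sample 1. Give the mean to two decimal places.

Sorted (descending): 584, 584, 314, 310, 310, 296
The 2 values of 584 occupy positions 1–2 → each gets rank 1.
The 2 values of 310 occupy positions 4–5 → each gets rank 4.
Sample 1 values → pooled ranks: 296→6, 310→4, 584→1, 584→1
Mean rank = (6 + 4 + 1 + 1) / 4 = 3.00

3.00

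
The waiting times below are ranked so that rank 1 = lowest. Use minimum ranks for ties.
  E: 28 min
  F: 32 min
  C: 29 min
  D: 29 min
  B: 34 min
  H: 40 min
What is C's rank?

Sorted (ascending): 28, 29, 29, 32, 34, 40
The 2 values of 29 occupy positions 2–3 → each gets rank 2.
C has value 29 min → rank 2.

2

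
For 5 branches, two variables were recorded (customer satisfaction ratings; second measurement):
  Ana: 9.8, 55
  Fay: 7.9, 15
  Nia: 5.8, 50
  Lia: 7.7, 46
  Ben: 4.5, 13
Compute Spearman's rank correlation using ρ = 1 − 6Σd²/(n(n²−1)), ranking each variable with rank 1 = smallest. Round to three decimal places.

Ranks of variable 1: 5, 4, 2, 3, 1
Ranks of variable 2: 5, 2, 4, 3, 1
d = r₁ − r₂: 0, 2, -2, 0, 0
d²: 0, 4, 4, 0, 0; Σd² = 8
ρ = 1 − 6·8/(5·24) = 1 − 48/120 = 0.600

0.600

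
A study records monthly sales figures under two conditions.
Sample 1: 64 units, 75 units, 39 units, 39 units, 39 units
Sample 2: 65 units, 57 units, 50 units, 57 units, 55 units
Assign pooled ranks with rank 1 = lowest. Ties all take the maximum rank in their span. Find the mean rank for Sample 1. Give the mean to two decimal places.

5.40

Sorted (ascending): 39, 39, 39, 50, 55, 57, 57, 64, 65, 75
The 3 values of 39 occupy positions 1–3 → each gets rank 3.
The 2 values of 57 occupy positions 6–7 → each gets rank 7.
Sample 1 values → pooled ranks: 64→8, 75→10, 39→3, 39→3, 39→3
Mean rank = (8 + 10 + 3 + 3 + 3) / 5 = 5.40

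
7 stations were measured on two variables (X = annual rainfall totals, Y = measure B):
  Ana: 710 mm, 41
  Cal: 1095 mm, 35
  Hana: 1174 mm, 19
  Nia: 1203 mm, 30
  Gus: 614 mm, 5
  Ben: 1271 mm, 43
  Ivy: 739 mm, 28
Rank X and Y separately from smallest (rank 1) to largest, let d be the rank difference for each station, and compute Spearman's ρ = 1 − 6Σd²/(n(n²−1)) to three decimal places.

Ranks of variable 1: 2, 4, 5, 6, 1, 7, 3
Ranks of variable 2: 6, 5, 2, 4, 1, 7, 3
d = r₁ − r₂: -4, -1, 3, 2, 0, 0, 0
d²: 16, 1, 9, 4, 0, 0, 0; Σd² = 30
ρ = 1 − 6·30/(7·48) = 1 − 180/336 = 0.464

0.464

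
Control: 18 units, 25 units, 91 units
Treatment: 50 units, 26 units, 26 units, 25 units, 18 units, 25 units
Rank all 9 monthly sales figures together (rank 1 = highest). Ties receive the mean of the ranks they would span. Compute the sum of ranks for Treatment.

29.5

Sorted (descending): 91, 50, 26, 26, 25, 25, 25, 18, 18
The 2 values of 26 occupy positions 3–4 → average rank (3+4)/2 = 3.5.
The 3 values of 25 occupy positions 5–7 → average rank 6.
The 2 values of 18 occupy positions 8–9 → average rank (8+9)/2 = 8.5.
Treatment values → pooled ranks: 50→2, 26→3.5, 26→3.5, 25→6, 18→8.5, 25→6
Rank sum = 2 + 3.5 + 3.5 + 6 + 8.5 + 6 = 29.5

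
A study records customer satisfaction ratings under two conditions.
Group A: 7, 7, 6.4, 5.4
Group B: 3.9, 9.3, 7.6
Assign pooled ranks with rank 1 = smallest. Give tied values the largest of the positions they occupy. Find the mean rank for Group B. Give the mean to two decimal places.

Sorted (ascending): 3.9, 5.4, 6.4, 7, 7, 7.6, 9.3
The 2 values of 7 occupy positions 4–5 → each gets rank 5.
Group B values → pooled ranks: 3.9→1, 9.3→7, 7.6→6
Mean rank = (1 + 7 + 6) / 3 = 4.67

4.67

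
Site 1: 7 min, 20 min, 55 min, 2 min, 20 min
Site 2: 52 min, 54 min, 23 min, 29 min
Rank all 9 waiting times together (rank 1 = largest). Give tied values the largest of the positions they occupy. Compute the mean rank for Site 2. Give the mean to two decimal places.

3.50

Sorted (descending): 55, 54, 52, 29, 23, 20, 20, 7, 2
The 2 values of 20 occupy positions 6–7 → each gets rank 7.
Site 2 values → pooled ranks: 52→3, 54→2, 23→5, 29→4
Mean rank = (3 + 2 + 5 + 4) / 4 = 3.50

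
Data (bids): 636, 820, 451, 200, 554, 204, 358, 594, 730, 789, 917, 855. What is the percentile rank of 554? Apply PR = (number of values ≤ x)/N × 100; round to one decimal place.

N = 12.
Strictly below 554: 4. Equal to 554: 1.
PR = 5/12 × 100 = 41.7

41.7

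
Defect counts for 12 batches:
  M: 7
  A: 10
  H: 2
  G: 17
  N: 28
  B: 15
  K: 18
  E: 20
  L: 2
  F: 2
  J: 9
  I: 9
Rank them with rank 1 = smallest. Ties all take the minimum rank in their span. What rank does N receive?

12

Sorted (ascending): 2, 2, 2, 7, 9, 9, 10, 15, 17, 18, 20, 28
The 3 values of 2 occupy positions 1–3 → each gets rank 1.
The 2 values of 9 occupy positions 5–6 → each gets rank 5.
N has value 28 → rank 12.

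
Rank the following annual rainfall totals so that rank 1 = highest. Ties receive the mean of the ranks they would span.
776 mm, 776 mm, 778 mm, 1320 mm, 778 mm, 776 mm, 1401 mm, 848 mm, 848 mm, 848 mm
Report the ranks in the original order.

Sorted (descending): 1401, 1320, 848, 848, 848, 778, 778, 776, 776, 776
The 3 values of 848 occupy positions 3–5 → average rank 4.
The 2 values of 778 occupy positions 6–7 → average rank (6+7)/2 = 6.5.
The 3 values of 776 occupy positions 8–10 → average rank 9.

9, 9, 6.5, 2, 6.5, 9, 1, 4, 4, 4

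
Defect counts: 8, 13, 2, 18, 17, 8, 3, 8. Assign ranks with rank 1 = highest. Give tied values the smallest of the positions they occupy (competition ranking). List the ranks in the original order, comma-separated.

4, 3, 8, 1, 2, 4, 7, 4

Sorted (descending): 18, 17, 13, 8, 8, 8, 3, 2
The 3 values of 8 occupy positions 4–6 → each gets rank 4.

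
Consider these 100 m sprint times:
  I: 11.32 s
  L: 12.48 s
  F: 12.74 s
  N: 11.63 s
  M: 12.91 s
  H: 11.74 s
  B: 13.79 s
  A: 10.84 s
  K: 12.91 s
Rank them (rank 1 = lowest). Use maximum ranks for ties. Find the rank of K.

8

Sorted (ascending): 10.84, 11.32, 11.63, 11.74, 12.48, 12.74, 12.91, 12.91, 13.79
The 2 values of 12.91 occupy positions 7–8 → each gets rank 8.
K has value 12.91 s → rank 8.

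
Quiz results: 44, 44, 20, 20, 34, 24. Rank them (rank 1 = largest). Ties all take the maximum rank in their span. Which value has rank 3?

34

Sorted (descending): 44, 44, 34, 24, 20, 20
The 2 values of 44 occupy positions 1–2 → each gets rank 2.
The 2 values of 20 occupy positions 5–6 → each gets rank 6.
Rank 3 → value 34.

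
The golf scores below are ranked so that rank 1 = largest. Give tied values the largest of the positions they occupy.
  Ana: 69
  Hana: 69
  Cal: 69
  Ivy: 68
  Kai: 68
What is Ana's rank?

Sorted (descending): 69, 69, 69, 68, 68
The 3 values of 69 occupy positions 1–3 → each gets rank 3.
The 2 values of 68 occupy positions 4–5 → each gets rank 5.
Ana has value 69 → rank 3.

3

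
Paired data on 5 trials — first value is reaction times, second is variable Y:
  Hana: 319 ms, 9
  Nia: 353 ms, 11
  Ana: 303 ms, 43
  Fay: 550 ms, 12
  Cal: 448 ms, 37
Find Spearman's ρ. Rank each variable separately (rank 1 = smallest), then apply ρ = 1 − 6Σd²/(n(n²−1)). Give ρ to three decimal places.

-0.100

Ranks of variable 1: 2, 3, 1, 5, 4
Ranks of variable 2: 1, 2, 5, 3, 4
d = r₁ − r₂: 1, 1, -4, 2, 0
d²: 1, 1, 16, 4, 0; Σd² = 22
ρ = 1 − 6·22/(5·24) = 1 − 132/120 = -0.100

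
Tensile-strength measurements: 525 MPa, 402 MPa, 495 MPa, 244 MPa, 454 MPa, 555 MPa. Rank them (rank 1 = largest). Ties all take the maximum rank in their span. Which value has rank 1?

555

Sorted (descending): 555, 525, 495, 454, 402, 244
No ties — each value takes its position as its rank.
Rank 1 → value 555.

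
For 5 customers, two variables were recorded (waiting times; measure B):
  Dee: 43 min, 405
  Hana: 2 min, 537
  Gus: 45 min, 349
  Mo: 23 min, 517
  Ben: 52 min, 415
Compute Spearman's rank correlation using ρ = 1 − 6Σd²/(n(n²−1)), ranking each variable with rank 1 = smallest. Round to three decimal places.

-0.700

Ranks of variable 1: 3, 1, 4, 2, 5
Ranks of variable 2: 2, 5, 1, 4, 3
d = r₁ − r₂: 1, -4, 3, -2, 2
d²: 1, 16, 9, 4, 4; Σd² = 34
ρ = 1 − 6·34/(5·24) = 1 − 204/120 = -0.700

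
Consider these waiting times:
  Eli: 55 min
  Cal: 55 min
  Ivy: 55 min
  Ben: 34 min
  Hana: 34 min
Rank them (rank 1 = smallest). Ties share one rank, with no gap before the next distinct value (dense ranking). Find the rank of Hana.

Sorted (ascending): 34, 34, 55, 55, 55
The 2 values of 34 share dense rank 1.
The 3 values of 55 share dense rank 2.
Hana has value 34 min → rank 1.

1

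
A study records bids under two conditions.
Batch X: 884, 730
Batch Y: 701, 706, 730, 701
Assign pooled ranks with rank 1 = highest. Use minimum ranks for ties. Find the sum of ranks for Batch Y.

16

Sorted (descending): 884, 730, 730, 706, 701, 701
The 2 values of 730 occupy positions 2–3 → each gets rank 2.
The 2 values of 701 occupy positions 5–6 → each gets rank 5.
Batch Y values → pooled ranks: 701→5, 706→4, 730→2, 701→5
Rank sum = 5 + 4 + 2 + 5 = 16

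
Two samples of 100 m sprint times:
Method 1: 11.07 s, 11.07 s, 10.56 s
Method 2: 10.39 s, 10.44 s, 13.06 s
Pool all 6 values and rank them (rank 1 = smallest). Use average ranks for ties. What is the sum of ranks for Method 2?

Sorted (ascending): 10.39, 10.44, 10.56, 11.07, 11.07, 13.06
The 2 values of 11.07 occupy positions 4–5 → average rank (4+5)/2 = 4.5.
Method 2 values → pooled ranks: 10.39→1, 10.44→2, 13.06→6
Rank sum = 1 + 2 + 6 = 9

9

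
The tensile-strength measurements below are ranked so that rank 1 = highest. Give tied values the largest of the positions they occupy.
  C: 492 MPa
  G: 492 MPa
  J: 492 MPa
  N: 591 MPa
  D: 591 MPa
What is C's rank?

5

Sorted (descending): 591, 591, 492, 492, 492
The 2 values of 591 occupy positions 1–2 → each gets rank 2.
The 3 values of 492 occupy positions 3–5 → each gets rank 5.
C has value 492 MPa → rank 5.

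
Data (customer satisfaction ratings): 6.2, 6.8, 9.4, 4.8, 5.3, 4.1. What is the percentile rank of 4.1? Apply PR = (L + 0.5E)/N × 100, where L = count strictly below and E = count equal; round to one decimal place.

8.3

N = 6.
Strictly below 4.1: 0. Equal to 4.1: 1.
PR = (0 + 0.5·1)/6 × 100 = 8.3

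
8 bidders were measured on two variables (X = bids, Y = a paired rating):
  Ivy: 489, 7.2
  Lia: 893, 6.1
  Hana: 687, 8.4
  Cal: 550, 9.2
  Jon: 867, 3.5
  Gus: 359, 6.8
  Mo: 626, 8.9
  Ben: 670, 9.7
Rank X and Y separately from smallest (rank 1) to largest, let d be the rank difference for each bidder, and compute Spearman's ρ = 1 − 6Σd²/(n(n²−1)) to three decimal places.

-0.310

Ranks of variable 1: 2, 8, 6, 3, 7, 1, 4, 5
Ranks of variable 2: 4, 2, 5, 7, 1, 3, 6, 8
d = r₁ − r₂: -2, 6, 1, -4, 6, -2, -2, -3
d²: 4, 36, 1, 16, 36, 4, 4, 9; Σd² = 110
ρ = 1 − 6·110/(8·63) = 1 − 660/504 = -0.310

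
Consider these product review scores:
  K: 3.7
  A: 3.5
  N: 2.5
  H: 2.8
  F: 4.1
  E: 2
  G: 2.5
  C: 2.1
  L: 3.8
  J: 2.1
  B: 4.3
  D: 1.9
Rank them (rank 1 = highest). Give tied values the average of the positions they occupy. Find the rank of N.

Sorted (descending): 4.3, 4.1, 3.8, 3.7, 3.5, 2.8, 2.5, 2.5, 2.1, 2.1, 2, 1.9
The 2 values of 2.5 occupy positions 7–8 → average rank (7+8)/2 = 7.5.
The 2 values of 2.1 occupy positions 9–10 → average rank (9+10)/2 = 9.5.
N has value 2.5 → rank 7.5.

7.5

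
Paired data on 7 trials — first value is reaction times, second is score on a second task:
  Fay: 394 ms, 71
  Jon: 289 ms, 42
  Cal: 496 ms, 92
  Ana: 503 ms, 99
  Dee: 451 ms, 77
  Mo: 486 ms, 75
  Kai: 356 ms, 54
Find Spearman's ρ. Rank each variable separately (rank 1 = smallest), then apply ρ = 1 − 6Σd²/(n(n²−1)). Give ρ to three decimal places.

Ranks of variable 1: 3, 1, 6, 7, 4, 5, 2
Ranks of variable 2: 3, 1, 6, 7, 5, 4, 2
d = r₁ − r₂: 0, 0, 0, 0, -1, 1, 0
d²: 0, 0, 0, 0, 1, 1, 0; Σd² = 2
ρ = 1 − 6·2/(7·48) = 1 − 12/336 = 0.964

0.964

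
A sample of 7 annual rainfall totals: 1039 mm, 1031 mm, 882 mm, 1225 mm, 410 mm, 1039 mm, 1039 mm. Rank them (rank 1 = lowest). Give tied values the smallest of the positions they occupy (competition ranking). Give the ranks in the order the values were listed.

4, 3, 2, 7, 1, 4, 4

Sorted (ascending): 410, 882, 1031, 1039, 1039, 1039, 1225
The 3 values of 1039 occupy positions 4–6 → each gets rank 4.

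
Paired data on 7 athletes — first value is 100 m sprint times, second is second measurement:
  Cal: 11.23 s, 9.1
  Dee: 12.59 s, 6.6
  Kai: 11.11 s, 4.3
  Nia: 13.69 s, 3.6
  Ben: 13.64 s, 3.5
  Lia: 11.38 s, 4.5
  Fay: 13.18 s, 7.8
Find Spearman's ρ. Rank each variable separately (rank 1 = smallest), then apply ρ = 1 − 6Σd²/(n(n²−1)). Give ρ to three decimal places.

Ranks of variable 1: 2, 4, 1, 7, 6, 3, 5
Ranks of variable 2: 7, 5, 3, 2, 1, 4, 6
d = r₁ − r₂: -5, -1, -2, 5, 5, -1, -1
d²: 25, 1, 4, 25, 25, 1, 1; Σd² = 82
ρ = 1 − 6·82/(7·48) = 1 − 492/336 = -0.464

-0.464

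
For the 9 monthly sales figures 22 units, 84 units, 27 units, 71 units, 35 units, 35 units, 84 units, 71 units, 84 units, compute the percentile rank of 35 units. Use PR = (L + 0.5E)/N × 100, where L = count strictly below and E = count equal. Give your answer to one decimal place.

33.3

N = 9.
Strictly below 35: 2. Equal to 35: 2.
PR = (2 + 0.5·2)/9 × 100 = 33.3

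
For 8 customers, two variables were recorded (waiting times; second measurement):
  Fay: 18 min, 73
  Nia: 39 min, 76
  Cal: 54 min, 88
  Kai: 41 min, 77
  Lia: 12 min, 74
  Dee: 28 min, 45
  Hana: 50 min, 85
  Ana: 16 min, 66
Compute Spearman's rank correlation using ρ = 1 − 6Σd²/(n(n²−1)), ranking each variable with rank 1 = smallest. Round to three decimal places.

0.786

Ranks of variable 1: 3, 5, 8, 6, 1, 4, 7, 2
Ranks of variable 2: 3, 5, 8, 6, 4, 1, 7, 2
d = r₁ − r₂: 0, 0, 0, 0, -3, 3, 0, 0
d²: 0, 0, 0, 0, 9, 9, 0, 0; Σd² = 18
ρ = 1 − 6·18/(8·63) = 1 − 108/504 = 0.786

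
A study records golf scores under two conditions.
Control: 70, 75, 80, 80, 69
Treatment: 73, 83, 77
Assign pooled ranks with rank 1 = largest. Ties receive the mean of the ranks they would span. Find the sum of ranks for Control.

Sorted (descending): 83, 80, 80, 77, 75, 73, 70, 69
The 2 values of 80 occupy positions 2–3 → average rank (2+3)/2 = 2.5.
Control values → pooled ranks: 70→7, 75→5, 80→2.5, 80→2.5, 69→8
Rank sum = 7 + 5 + 2.5 + 2.5 + 8 = 25

25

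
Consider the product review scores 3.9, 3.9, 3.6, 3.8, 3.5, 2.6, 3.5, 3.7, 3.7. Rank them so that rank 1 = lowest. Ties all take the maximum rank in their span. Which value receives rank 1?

Sorted (ascending): 2.6, 3.5, 3.5, 3.6, 3.7, 3.7, 3.8, 3.9, 3.9
The 2 values of 3.5 occupy positions 2–3 → each gets rank 3.
The 2 values of 3.7 occupy positions 5–6 → each gets rank 6.
The 2 values of 3.9 occupy positions 8–9 → each gets rank 9.
Rank 1 → value 2.6.

2.6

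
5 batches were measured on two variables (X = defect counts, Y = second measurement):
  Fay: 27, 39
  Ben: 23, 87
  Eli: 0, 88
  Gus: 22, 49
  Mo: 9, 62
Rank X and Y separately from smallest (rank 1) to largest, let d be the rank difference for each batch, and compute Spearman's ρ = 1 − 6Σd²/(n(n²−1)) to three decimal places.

Ranks of variable 1: 5, 4, 1, 3, 2
Ranks of variable 2: 1, 4, 5, 2, 3
d = r₁ − r₂: 4, 0, -4, 1, -1
d²: 16, 0, 16, 1, 1; Σd² = 34
ρ = 1 − 6·34/(5·24) = 1 − 204/120 = -0.700

-0.700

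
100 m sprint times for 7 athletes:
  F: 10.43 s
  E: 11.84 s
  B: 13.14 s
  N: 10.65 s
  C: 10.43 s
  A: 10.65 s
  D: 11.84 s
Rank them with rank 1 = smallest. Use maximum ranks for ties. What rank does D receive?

Sorted (ascending): 10.43, 10.43, 10.65, 10.65, 11.84, 11.84, 13.14
The 2 values of 10.43 occupy positions 1–2 → each gets rank 2.
The 2 values of 10.65 occupy positions 3–4 → each gets rank 4.
The 2 values of 11.84 occupy positions 5–6 → each gets rank 6.
D has value 11.84 s → rank 6.

6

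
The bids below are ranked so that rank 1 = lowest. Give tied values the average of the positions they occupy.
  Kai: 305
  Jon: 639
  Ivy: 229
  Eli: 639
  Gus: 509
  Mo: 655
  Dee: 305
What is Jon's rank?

Sorted (ascending): 229, 305, 305, 509, 639, 639, 655
The 2 values of 305 occupy positions 2–3 → average rank (2+3)/2 = 2.5.
The 2 values of 639 occupy positions 5–6 → average rank (5+6)/2 = 5.5.
Jon has value 639 → rank 5.5.

5.5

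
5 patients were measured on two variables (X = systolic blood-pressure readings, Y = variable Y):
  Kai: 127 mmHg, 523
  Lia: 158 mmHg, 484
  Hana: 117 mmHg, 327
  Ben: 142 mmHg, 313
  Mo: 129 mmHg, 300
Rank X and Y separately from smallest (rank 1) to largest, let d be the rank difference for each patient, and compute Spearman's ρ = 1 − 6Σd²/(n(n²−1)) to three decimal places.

-0.100

Ranks of variable 1: 2, 5, 1, 4, 3
Ranks of variable 2: 5, 4, 3, 2, 1
d = r₁ − r₂: -3, 1, -2, 2, 2
d²: 9, 1, 4, 4, 4; Σd² = 22
ρ = 1 − 6·22/(5·24) = 1 − 132/120 = -0.100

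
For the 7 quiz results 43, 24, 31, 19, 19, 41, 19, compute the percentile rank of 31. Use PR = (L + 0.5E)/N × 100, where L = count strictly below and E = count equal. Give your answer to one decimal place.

N = 7.
Strictly below 31: 4. Equal to 31: 1.
PR = (4 + 0.5·1)/7 × 100 = 64.3

64.3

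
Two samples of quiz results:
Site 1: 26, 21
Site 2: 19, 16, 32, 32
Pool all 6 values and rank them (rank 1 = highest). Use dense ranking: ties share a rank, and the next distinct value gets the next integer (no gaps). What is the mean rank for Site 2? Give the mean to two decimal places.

Sorted (descending): 32, 32, 26, 21, 19, 16
The 2 values of 32 share dense rank 1.
Remaining distinct values take the next consecutive integers.
Site 2 values → pooled ranks: 19→4, 16→5, 32→1, 32→1
Mean rank = (4 + 5 + 1 + 1) / 4 = 2.75

2.75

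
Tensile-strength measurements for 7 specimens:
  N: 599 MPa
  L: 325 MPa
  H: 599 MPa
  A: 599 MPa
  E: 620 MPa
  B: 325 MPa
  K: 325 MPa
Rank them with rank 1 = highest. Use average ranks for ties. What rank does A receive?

3

Sorted (descending): 620, 599, 599, 599, 325, 325, 325
The 3 values of 599 occupy positions 2–4 → average rank 3.
The 3 values of 325 occupy positions 5–7 → average rank 6.
A has value 599 MPa → rank 3.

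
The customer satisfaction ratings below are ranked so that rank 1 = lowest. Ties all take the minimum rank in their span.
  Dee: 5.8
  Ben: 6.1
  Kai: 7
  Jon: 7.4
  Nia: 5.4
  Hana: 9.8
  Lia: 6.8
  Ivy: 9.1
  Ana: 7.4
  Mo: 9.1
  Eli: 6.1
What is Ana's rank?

Sorted (ascending): 5.4, 5.8, 6.1, 6.1, 6.8, 7, 7.4, 7.4, 9.1, 9.1, 9.8
The 2 values of 6.1 occupy positions 3–4 → each gets rank 3.
The 2 values of 7.4 occupy positions 7–8 → each gets rank 7.
The 2 values of 9.1 occupy positions 9–10 → each gets rank 9.
Ana has value 7.4 → rank 7.

7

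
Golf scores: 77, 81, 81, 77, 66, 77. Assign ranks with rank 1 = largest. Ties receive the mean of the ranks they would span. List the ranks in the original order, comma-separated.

Sorted (descending): 81, 81, 77, 77, 77, 66
The 2 values of 81 occupy positions 1–2 → average rank (1+2)/2 = 1.5.
The 3 values of 77 occupy positions 3–5 → average rank 4.

4, 1.5, 1.5, 4, 6, 4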